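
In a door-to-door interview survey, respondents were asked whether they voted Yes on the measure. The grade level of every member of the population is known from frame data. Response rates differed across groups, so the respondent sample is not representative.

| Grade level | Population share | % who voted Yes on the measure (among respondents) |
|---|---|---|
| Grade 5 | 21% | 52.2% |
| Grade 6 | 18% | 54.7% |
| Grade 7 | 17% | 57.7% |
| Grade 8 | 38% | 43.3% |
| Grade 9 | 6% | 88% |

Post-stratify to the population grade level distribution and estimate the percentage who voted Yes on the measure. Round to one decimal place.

Each cell contributes population-share × respondent value:
  Grade 5: 0.21 × 52.2 = 10.962
  Grade 6: 0.18 × 54.7 = 9.846
  Grade 7: 0.17 × 57.7 = 9.809
  Grade 8: 0.38 × 43.3 = 16.454
  Grade 9: 0.06 × 88 = 5.28
Post-stratified estimate = 52.351 → 52.4%.

52.4%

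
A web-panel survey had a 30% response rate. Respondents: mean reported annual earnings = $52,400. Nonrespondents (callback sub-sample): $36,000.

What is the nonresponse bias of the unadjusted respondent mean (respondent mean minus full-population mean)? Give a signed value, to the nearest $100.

+$11,500

Nonresponse fraction = 1 − 0.3 = 0.7.
Bias = (nonresponse fraction) × (respondent mean − nonrespondent mean)
     = 0.7 × (52,400 − 36,000) = 0.7 × 16,400 = 11,480.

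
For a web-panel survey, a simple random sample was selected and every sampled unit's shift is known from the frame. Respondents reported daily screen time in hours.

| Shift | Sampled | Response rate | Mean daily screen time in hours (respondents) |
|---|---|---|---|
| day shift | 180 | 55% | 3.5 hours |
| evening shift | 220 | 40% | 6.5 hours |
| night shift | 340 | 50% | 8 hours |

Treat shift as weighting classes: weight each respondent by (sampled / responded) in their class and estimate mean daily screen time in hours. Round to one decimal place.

Inverse-response-rate weighting restores each class to its sampled count, so class totals weight by n_sampled:
  day shift: 180 × 3.5 = 630
  evening shift: 220 × 6.5 = 1430
  night shift: 340 × 8 = 2720
Adjusted estimate = 4780 / 740 = 6.45946 → 6.5.

6.5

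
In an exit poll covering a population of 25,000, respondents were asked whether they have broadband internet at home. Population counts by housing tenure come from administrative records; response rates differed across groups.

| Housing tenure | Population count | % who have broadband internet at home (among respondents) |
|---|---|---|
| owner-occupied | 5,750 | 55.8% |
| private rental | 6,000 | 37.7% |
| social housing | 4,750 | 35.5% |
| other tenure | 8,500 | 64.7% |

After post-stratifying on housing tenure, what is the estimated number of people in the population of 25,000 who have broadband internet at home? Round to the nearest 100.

12,700

Estimated count per cell = population count × respondent percentage:
  owner-occupied: 5,750 × 55.8% = 3208.5
  private rental: 6,000 × 37.7% = 2262
  social housing: 4,750 × 35.5% = 1686.25
  other tenure: 8,500 × 64.7% = 5499.5
Estimated total = 12656.2 → 12,700.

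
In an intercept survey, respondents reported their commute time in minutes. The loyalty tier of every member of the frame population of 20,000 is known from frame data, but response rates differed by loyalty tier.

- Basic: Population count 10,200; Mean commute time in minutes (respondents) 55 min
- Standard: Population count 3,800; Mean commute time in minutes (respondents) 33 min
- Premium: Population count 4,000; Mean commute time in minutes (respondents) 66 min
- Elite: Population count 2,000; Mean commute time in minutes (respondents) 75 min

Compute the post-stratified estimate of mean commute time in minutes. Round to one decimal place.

55.0

Post-stratification weights by population share, not respondent share:
  Basic: (10,200/20,000) × 55 = 28.05
  Standard: (3,800/20,000) × 33 = 6.27
  Premium: (4,000/20,000) × 66 = 13.2
  Elite: (2,000/20,000) × 75 = 7.5
Post-stratified estimate = 55.02 → 55.0.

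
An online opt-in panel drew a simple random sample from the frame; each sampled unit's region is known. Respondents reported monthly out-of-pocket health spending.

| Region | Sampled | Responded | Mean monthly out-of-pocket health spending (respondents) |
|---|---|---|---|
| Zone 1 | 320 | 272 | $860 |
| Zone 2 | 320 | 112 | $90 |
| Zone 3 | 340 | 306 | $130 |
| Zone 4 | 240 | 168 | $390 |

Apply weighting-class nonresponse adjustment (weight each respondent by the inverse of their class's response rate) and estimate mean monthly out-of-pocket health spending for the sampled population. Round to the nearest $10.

$360

Class response rates: Zone 1 272/320 = 85%, Zone 2 112/320 = 35%, Zone 3 306/340 = 90%, Zone 4 168/240 = 70%.
With weight = n_sampled/n_responded per class, the weighted class total is n_sampled:
  Zone 1: 320 × 860 = 275,200
  Zone 2: 320 × 90 = 28,800
  Zone 3: 340 × 130 = 44,200
  Zone 4: 240 × 390 = 93,600
Adjusted estimate = 441,800 / 1,220 = 362.131 → $360.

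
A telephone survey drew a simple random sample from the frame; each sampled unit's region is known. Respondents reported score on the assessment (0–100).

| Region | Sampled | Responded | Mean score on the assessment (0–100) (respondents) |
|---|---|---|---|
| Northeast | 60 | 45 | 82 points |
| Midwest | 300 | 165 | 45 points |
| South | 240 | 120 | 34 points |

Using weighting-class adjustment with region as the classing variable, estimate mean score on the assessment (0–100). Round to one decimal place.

Class response rates: Northeast 45/60 = 75%, Midwest 165/300 = 55%, South 120/240 = 50%.
Weighting each respondent by the inverse class response rate inflates each class back to its sampled size, so the class weight is n_sampled:
  Northeast: 60 × 82 = 4920
  Midwest: 300 × 45 = 13,500
  South: 240 × 34 = 8160
Adjusted estimate = 26,580 / 600 = 44.3 → 44.3.

44.3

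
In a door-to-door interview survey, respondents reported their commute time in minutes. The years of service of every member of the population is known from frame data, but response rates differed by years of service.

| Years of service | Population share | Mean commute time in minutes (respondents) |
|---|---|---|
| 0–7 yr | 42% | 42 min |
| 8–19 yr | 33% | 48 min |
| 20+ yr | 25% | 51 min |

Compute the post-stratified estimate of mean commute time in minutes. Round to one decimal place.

Post-stratification weights by population share, not respondent share:
  0–7 yr: 0.42 × 42 = 17.64
  8–19 yr: 0.33 × 48 = 15.84
  20+ yr: 0.25 × 51 = 12.75
Post-stratified estimate = 46.23 → 46.2.

46.2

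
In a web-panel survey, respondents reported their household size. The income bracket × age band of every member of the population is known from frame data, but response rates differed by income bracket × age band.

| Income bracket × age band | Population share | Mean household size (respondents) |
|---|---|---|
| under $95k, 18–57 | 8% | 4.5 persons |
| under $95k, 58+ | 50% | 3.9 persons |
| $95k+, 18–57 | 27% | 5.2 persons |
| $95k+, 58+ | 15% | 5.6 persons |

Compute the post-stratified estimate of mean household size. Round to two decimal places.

4.55

Post-stratification weights by population share, not respondent share:
  under $95k, 18–57: 0.08 × 4.5 = 0.36
  under $95k, 58+: 0.5 × 3.9 = 1.95
  $95k+, 18–57: 0.27 × 5.2 = 1.404
  $95k+, 58+: 0.15 × 5.6 = 0.84
Post-stratified estimate = 4.554 → 4.55.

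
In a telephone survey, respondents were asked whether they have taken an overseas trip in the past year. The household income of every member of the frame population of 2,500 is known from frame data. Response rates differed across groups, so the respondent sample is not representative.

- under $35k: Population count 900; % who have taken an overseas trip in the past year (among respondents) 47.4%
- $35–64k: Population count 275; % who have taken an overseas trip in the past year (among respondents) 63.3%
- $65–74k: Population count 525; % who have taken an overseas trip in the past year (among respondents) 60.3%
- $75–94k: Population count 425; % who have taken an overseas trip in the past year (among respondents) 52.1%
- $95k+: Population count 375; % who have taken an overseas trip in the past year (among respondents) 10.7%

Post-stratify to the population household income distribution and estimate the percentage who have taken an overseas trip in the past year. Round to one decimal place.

Weight each group's respondent value by its population share:
  under $35k: (900/2,500) × 47.4 = 17.064
  $35–64k: (275/2,500) × 63.3 = 6.963
  $65–74k: (525/2,500) × 60.3 = 12.663
  $75–94k: (425/2,500) × 52.1 = 8.857
  $95k+: (375/2,500) × 10.7 = 1.605
Post-stratified estimate = 47.152 → 47.2%.

47.2%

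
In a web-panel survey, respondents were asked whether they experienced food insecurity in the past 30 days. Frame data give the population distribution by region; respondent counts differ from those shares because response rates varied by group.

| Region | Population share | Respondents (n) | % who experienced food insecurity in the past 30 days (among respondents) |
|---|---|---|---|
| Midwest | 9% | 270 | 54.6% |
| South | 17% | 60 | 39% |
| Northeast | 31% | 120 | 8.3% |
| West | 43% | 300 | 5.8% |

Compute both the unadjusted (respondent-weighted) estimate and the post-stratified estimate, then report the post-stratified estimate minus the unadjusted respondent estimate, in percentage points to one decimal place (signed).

Unadjusted (pooled respondent) estimate weights by respondent counts:
  (270/750)×54.6 + (60/750)×39 + (120/750)×8.3 + (300/750)×5.8 = 26.424%
Reweighting by population region shares:
  0.09×54.6 + 0.17×39 + 0.31×8.3 + 0.43×5.8 = 16.611%
Difference = 16.611 − 26.424 = -9.813 pp.

-9.8 percentage points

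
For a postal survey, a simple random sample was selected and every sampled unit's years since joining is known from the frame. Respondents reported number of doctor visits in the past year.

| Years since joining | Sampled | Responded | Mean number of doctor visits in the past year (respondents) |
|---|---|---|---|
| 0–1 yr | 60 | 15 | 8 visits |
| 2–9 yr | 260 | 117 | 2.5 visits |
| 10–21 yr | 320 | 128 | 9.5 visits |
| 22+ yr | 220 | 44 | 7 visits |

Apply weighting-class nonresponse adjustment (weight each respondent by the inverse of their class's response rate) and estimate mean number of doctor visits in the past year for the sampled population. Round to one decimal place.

6.6

Response rates by class: 0–1 yr 15/60 = 25%, 2–9 yr 117/260 = 45%, 10–21 yr 128/320 = 40%, 22+ yr 44/220 = 20%.
Weighting each respondent by the inverse class response rate inflates each class back to its sampled size, so the class weight is n_sampled:
  0–1 yr: 60 × 8 = 480
  2–9 yr: 260 × 2.5 = 650
  10–21 yr: 320 × 9.5 = 3040
  22+ yr: 220 × 7 = 1540
Adjusted estimate = 5710 / 860 = 6.63954 → 6.6.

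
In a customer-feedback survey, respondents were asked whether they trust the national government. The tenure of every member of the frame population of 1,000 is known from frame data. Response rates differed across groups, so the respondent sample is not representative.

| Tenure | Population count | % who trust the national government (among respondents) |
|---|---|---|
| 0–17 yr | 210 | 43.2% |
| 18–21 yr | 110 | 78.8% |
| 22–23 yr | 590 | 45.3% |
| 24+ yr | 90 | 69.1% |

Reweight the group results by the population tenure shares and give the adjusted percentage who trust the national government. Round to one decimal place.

Reweight to the known tenure distribution:
  0–17 yr: (210/1,000) × 43.2 = 9.072
  18–21 yr: (110/1,000) × 78.8 = 8.668
  22–23 yr: (590/1,000) × 45.3 = 26.727
  24+ yr: (90/1,000) × 69.1 = 6.219
Post-stratified estimate = 50.686 → 50.7%.

50.7%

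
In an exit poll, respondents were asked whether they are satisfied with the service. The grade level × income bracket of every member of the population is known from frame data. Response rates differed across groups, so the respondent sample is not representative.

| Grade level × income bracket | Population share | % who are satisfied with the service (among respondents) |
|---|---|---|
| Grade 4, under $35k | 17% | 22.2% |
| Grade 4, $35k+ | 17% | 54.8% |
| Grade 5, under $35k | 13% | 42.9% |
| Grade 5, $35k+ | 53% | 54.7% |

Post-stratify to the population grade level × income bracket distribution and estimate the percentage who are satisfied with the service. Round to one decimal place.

Reweight to the known grade level × income bracket distribution:
  Grade 4, under $35k: 0.17 × 22.2 = 3.774
  Grade 4, $35k+: 0.17 × 54.8 = 9.316
  Grade 5, under $35k: 0.13 × 42.9 = 5.577
  Grade 5, $35k+: 0.53 × 54.7 = 28.991
Post-stratified estimate = 47.658 → 47.7%.

47.7%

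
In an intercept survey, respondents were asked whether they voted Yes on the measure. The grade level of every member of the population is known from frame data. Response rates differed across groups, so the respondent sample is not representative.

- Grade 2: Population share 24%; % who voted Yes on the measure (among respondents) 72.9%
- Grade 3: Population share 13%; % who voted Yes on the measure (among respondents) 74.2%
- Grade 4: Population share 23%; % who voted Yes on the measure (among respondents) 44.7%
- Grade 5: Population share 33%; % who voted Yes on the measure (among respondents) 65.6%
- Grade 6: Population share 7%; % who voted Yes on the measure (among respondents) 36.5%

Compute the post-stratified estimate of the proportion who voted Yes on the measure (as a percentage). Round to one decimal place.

61.6%

Reweight to the known grade level distribution:
  Grade 2: 0.24 × 72.9 = 17.496
  Grade 3: 0.13 × 74.2 = 9.646
  Grade 4: 0.23 × 44.7 = 10.281
  Grade 5: 0.33 × 65.6 = 21.648
  Grade 6: 0.07 × 36.5 = 2.555
Post-stratified estimate = 61.626 → 61.6%.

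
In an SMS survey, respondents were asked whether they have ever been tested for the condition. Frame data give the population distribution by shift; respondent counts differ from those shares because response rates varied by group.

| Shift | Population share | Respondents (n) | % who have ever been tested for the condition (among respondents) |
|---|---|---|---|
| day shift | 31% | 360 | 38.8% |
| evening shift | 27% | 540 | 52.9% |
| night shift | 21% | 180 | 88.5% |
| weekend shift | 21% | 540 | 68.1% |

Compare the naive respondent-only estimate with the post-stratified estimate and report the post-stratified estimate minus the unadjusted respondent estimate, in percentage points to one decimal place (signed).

+0.4 percentage points

Naive respondent-only estimate (weights = respondent counts):
  (360/1620)×38.8 + (540/1620)×52.9 + (180/1620)×88.5 + (540/1620)×68.1 = 58.7889%
Post-stratifying to population shares instead:
  0.31×38.8 + 0.27×52.9 + 0.21×88.5 + 0.21×68.1 = 59.197%
Difference = 59.197 − 58.7889 = 0.4081 pp.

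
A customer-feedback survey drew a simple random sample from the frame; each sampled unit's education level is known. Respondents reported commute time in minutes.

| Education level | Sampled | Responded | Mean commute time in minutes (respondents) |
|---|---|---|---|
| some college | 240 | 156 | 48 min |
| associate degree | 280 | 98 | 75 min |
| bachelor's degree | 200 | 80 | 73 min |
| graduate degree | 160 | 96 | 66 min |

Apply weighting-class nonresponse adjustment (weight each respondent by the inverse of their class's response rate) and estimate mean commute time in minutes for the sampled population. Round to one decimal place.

Response rates by class: some college 156/240 = 65%, associate degree 98/280 = 35%, bachelor's degree 80/200 = 40%, graduate degree 96/160 = 60%.
Weighting each respondent by the inverse class response rate inflates each class back to its sampled size, so the class weight is n_sampled:
  some college: 240 × 48 = 11,520
  associate degree: 280 × 75 = 21,000
  bachelor's degree: 200 × 73 = 14,600
  graduate degree: 160 × 66 = 10,560
Adjusted estimate = 57,680 / 880 = 65.5455 → 65.5.

65.5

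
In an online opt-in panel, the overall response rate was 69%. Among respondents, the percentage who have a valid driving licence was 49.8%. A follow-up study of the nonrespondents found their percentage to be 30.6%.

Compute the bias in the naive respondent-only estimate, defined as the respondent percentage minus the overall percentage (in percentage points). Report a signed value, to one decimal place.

Nonresponse fraction = 1 − 0.69 = 0.31.
Bias = (nonresponse fraction) × (respondent percentage − nonrespondent percentage)
     = 0.31 × (49.8 − 30.6) = 0.31 × 19.2 = 5.952.

+6.0 percentage points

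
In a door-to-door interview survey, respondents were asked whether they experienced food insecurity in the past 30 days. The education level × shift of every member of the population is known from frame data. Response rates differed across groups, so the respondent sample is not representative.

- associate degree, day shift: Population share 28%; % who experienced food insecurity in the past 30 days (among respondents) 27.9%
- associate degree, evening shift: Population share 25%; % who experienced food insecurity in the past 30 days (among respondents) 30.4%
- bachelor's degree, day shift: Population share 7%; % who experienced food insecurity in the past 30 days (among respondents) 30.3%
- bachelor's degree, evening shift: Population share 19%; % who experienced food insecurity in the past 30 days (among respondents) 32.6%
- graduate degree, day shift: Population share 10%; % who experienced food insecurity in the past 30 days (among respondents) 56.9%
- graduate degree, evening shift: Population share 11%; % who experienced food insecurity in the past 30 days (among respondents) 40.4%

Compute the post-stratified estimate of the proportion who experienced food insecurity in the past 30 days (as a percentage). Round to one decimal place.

33.9%

Reweight to the known education level × shift distribution:
  associate degree, day shift: 0.28 × 27.9 = 7.812
  associate degree, evening shift: 0.25 × 30.4 = 7.6
  bachelor's degree, day shift: 0.07 × 30.3 = 2.121
  bachelor's degree, evening shift: 0.19 × 32.6 = 6.194
  graduate degree, day shift: 0.1 × 56.9 = 5.69
  graduate degree, evening shift: 0.11 × 40.4 = 4.444
Post-stratified estimate = 33.861 → 33.9%.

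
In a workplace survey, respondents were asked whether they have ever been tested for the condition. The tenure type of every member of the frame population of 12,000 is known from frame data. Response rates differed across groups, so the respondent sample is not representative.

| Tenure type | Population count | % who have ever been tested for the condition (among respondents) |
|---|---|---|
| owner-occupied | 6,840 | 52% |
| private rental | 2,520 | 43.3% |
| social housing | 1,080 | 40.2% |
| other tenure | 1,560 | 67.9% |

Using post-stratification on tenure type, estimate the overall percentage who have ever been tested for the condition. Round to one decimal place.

Weight each group's respondent value by its population share:
  owner-occupied: (6,840/12,000) × 52 = 29.64
  private rental: (2,520/12,000) × 43.3 = 9.093
  social housing: (1,080/12,000) × 40.2 = 3.618
  other tenure: (1,560/12,000) × 67.9 = 8.827
Post-stratified estimate = 51.178 → 51.2%.

51.2%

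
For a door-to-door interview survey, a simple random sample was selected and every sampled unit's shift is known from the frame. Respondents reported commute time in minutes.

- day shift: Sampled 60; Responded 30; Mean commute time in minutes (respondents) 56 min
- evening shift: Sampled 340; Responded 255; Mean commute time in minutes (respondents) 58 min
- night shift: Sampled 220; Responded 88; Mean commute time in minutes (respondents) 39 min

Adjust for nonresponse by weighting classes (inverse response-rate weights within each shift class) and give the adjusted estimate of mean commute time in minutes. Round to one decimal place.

Response rates by class: day shift 30/60 = 50%, evening shift 255/340 = 75%, night shift 88/220 = 40%.
Weighting each respondent by the inverse class response rate inflates each class back to its sampled size, so the class weight is n_sampled:
  day shift: 60 × 56 = 3360
  evening shift: 340 × 58 = 19,720
  night shift: 220 × 39 = 8580
Adjusted estimate = 31,660 / 620 = 51.0645 → 51.1.

51.1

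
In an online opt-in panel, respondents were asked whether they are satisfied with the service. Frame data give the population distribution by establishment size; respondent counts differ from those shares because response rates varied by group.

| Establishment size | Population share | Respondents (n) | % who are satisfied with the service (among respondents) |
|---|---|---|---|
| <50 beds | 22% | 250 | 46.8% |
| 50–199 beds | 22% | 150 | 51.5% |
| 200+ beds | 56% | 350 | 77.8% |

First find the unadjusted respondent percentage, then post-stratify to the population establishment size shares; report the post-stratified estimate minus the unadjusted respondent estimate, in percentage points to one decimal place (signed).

+3.0 percentage points

Unadjusted (pooled respondent) estimate weights by respondent counts:
  (250/750)×46.8 + (150/750)×51.5 + (350/750)×77.8 = 62.2067%
Reweighting by population establishment size shares:
  0.22×46.8 + 0.22×51.5 + 0.56×77.8 = 65.194%
Difference = 65.194 − 62.2067 = 2.9873 pp.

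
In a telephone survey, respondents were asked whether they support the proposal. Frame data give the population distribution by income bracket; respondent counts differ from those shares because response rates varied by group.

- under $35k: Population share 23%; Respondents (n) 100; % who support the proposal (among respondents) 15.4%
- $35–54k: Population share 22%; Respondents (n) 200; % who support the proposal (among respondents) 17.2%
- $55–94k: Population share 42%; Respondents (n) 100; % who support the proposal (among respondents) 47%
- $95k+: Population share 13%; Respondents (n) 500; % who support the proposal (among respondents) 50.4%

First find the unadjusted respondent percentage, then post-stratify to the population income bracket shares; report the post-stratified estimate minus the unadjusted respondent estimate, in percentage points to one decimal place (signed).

-5.1 percentage points

Without adjustment, the pooled respondent share is:
  (100/900)×15.4 + (200/900)×17.2 + (100/900)×47 + (500/900)×50.4 = 38.7556%
Post-stratifying to population shares instead:
  0.23×15.4 + 0.22×17.2 + 0.42×47 + 0.13×50.4 = 33.618%
Difference = 33.618 − 38.7556 = -5.1376 pp.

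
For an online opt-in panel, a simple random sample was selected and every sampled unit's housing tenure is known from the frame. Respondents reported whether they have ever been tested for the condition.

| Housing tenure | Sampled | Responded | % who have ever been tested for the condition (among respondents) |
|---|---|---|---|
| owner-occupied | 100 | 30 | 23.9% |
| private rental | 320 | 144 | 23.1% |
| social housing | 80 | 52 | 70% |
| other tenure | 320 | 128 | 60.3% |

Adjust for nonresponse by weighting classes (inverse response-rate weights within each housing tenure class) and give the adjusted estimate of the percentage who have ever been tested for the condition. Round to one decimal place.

42.3%

Class response rates: owner-occupied 30/100 = 30%, private rental 144/320 = 45%, social housing 52/80 = 65%, other tenure 128/320 = 40%.
Inverse-response-rate weighting restores each class to its sampled count, so class totals weight by n_sampled:
  owner-occupied: 100 × 23.9 = 2390
  private rental: 320 × 23.1 = 7392
  social housing: 80 × 70 = 5600
  other tenure: 320 × 60.3 = 19,296
Adjusted estimate = 34,678 / 820 = 42.2902 → 42.3%.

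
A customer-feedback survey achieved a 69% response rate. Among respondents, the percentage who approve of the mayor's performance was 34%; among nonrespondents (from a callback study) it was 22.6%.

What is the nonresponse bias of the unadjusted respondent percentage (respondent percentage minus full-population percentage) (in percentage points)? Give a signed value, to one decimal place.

+3.5 percentage points

Nonresponse fraction = 1 − 0.69 = 0.31.
Bias = (nonresponse fraction) × (respondent percentage − nonrespondent percentage)
     = 0.31 × (34 − 22.6) = 0.31 × 11.4 = 3.534.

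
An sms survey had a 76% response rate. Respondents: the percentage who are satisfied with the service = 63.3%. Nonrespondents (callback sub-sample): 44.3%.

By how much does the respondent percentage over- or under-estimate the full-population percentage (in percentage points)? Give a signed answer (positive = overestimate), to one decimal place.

+4.6 percentage points

Nonresponse fraction = 1 − 0.76 = 0.24.
Bias = (nonresponse fraction) × (respondent percentage − nonrespondent percentage)
     = 0.24 × (63.3 − 44.3) = 0.24 × 19 = 4.56.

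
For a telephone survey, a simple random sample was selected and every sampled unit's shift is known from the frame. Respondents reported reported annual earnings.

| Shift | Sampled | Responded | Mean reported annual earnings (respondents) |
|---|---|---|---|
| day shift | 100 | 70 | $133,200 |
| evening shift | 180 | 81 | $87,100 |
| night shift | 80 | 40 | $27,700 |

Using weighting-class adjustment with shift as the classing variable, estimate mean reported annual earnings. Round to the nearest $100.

$86,700

Response rates by class: day shift 70/100 = 70%, evening shift 81/180 = 45%, night shift 40/80 = 50%.
Each respondent's weight = sampled/responded in their class; summing within a class gives n_sampled, so:
  day shift: 100 × 133,200 = 13,320,000
  evening shift: 180 × 87,100 = 15,678,000
  night shift: 80 × 27,700 = 2,216,000
Adjusted estimate = 31,214,000 / 360 = 86705.6 → $86,700.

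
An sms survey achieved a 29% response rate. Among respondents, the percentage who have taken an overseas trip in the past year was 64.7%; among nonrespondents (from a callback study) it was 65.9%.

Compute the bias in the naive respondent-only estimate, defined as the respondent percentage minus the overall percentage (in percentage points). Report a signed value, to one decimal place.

-0.9 percentage points

Nonresponse fraction = 1 − 0.29 = 0.71.
Bias = (nonresponse fraction) × (respondent percentage − nonrespondent percentage)
     = 0.71 × (64.7 − 65.9) = 0.71 × -1.2 = -0.852.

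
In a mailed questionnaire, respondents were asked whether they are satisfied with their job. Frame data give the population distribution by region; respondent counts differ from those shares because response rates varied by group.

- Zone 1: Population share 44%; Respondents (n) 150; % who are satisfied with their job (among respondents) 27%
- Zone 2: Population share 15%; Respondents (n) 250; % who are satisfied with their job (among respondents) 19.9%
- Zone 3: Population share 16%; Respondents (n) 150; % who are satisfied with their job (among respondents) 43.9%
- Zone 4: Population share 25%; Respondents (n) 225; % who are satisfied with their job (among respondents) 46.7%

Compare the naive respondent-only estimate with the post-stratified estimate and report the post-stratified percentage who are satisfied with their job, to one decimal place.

33.6%

Without adjustment, the pooled respondent share is:
  (150/775)×27 + (250/775)×19.9 + (150/775)×43.9 + (225/775)×46.7 = 33.7%
Reweighting by population region shares:
  0.44×27 + 0.15×19.9 + 0.16×43.9 + 0.25×46.7 = 33.564%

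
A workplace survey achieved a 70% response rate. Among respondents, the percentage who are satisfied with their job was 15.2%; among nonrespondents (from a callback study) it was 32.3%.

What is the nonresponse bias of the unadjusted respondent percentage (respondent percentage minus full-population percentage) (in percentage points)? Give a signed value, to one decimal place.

-5.1 percentage points

Nonresponse fraction = 1 − 0.7 = 0.3.
Bias = (nonresponse fraction) × (respondent percentage − nonrespondent percentage)
     = 0.3 × (15.2 − 32.3) = 0.3 × -17.1 = -5.13.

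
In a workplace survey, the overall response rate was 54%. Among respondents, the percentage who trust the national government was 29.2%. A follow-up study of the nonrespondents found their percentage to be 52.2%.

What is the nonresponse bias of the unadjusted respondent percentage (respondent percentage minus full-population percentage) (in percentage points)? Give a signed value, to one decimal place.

-10.6 percentage points

Nonresponse fraction = 1 − 0.54 = 0.46.
Bias = (nonresponse fraction) × (respondent percentage − nonrespondent percentage)
     = 0.46 × (29.2 − 52.2) = 0.46 × -23 = -10.58.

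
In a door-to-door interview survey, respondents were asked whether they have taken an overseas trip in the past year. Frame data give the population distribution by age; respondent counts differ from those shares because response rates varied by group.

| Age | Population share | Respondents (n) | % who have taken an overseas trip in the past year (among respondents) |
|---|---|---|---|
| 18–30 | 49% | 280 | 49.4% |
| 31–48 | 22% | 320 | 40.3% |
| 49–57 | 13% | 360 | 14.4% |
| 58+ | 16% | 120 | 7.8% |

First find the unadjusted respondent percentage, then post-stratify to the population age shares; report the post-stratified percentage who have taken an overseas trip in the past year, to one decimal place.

Unadjusted (pooled respondent) estimate weights by respondent counts:
  (280/1080)×49.4 + (320/1080)×40.3 + (360/1080)×14.4 + (120/1080)×7.8 = 30.4148%
Post-stratifying to population shares instead:
  0.49×49.4 + 0.22×40.3 + 0.13×14.4 + 0.16×7.8 = 36.192%

36.2%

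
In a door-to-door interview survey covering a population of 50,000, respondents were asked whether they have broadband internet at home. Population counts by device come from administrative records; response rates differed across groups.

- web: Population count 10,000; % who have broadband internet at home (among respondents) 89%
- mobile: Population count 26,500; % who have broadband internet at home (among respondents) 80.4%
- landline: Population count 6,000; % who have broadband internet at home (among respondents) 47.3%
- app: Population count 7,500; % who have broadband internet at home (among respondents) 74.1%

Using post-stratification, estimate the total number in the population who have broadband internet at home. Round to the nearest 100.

38,600

Each cell contributes its population count × the respondent rate:
  web: 10,000 × 89% = 8900
  mobile: 26,500 × 80.4% = 21,306
  landline: 6,000 × 47.3% = 2838
  app: 7,500 × 74.1% = 5557.5
Estimated total = 38601.5 → 38,600.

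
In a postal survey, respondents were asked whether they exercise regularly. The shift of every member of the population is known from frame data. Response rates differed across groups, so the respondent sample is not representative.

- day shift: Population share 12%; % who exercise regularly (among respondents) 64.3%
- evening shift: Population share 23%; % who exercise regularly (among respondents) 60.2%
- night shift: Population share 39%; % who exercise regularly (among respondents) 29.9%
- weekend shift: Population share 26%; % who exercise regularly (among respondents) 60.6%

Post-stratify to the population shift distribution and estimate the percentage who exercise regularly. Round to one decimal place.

Each cell contributes population-share × respondent value:
  day shift: 0.12 × 64.3 = 7.716
  evening shift: 0.23 × 60.2 = 13.846
  night shift: 0.39 × 29.9 = 11.661
  weekend shift: 0.26 × 60.6 = 15.756
Post-stratified estimate = 48.979 → 49.0%.

49.0%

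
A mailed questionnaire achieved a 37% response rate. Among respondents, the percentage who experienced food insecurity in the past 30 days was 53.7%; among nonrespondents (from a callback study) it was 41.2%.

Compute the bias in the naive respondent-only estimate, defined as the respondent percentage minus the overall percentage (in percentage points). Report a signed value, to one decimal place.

Nonresponse fraction = 1 − 0.37 = 0.63.
Bias = (nonresponse fraction) × (respondent percentage − nonrespondent percentage)
     = 0.63 × (53.7 − 41.2) = 0.63 × 12.5 = 7.875.

+7.9 percentage points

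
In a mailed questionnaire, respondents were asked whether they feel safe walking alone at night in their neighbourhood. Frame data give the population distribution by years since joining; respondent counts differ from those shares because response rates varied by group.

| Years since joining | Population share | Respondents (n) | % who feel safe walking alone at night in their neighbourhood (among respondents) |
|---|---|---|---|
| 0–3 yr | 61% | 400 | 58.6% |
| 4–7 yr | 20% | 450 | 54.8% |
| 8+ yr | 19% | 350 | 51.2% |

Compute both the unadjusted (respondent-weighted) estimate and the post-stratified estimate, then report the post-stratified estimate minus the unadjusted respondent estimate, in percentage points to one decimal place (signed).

+1.4 percentage points

Naive respondent-only estimate (weights = respondent counts):
  (400/1200)×58.6 + (450/1200)×54.8 + (350/1200)×51.2 = 55.0167%
Post-stratifying to population shares instead:
  0.61×58.6 + 0.2×54.8 + 0.19×51.2 = 56.434%
Difference = 56.434 − 55.0167 = 1.4173 pp.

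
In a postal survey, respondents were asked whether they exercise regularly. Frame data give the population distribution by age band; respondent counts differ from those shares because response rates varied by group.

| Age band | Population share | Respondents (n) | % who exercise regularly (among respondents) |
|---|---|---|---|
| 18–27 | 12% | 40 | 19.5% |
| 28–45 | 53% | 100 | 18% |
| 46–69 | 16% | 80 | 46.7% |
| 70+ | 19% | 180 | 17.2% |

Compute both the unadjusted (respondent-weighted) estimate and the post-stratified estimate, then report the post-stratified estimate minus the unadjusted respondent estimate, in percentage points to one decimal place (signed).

Naive respondent-only estimate (weights = respondent counts):
  (40/400)×19.5 + (100/400)×18 + (80/400)×46.7 + (180/400)×17.2 = 23.53%
Post-stratified estimate weights by population shares:
  0.12×19.5 + 0.53×18 + 0.16×46.7 + 0.19×17.2 = 22.62%
Difference = 22.62 − 23.53 = -0.91 pp.

-0.9 percentage points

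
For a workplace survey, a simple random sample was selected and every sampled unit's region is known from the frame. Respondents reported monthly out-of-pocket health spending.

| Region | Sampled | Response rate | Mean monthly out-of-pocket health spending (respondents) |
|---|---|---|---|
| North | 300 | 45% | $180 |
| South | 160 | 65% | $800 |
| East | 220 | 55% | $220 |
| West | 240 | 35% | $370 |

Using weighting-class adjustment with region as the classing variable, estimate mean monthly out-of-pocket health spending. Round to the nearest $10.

Each respondent's weight = sampled/responded in their class; summing within a class gives n_sampled, so:
  North: 300 × 180 = 54,000
  South: 160 × 800 = 128,000
  East: 220 × 220 = 48,400
  West: 240 × 370 = 88,800
Adjusted estimate = 319,200 / 920 = 346.957 → $350.

$350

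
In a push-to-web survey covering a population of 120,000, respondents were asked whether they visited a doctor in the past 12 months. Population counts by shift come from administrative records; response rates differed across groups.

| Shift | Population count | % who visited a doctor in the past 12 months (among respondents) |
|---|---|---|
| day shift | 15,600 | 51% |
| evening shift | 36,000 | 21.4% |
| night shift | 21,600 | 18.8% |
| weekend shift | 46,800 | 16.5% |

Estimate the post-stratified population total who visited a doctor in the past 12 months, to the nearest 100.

27,400

Estimated count per cell = population count × respondent percentage:
  day shift: 15,600 × 51% = 7956
  evening shift: 36,000 × 21.4% = 7704
  night shift: 21,600 × 18.8% = 4060.8
  weekend shift: 46,800 × 16.5% = 7722
Estimated total = 27442.8 → 27,400.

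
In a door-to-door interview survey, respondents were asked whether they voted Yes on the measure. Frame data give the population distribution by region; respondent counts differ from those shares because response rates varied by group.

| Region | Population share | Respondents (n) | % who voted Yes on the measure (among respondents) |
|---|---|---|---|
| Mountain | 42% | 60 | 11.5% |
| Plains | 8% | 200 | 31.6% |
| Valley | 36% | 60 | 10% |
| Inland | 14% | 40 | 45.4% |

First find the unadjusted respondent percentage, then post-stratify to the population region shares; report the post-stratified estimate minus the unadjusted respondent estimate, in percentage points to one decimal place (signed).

Naive respondent-only estimate (weights = respondent counts):
  (60/360)×11.5 + (200/360)×31.6 + (60/360)×10 + (40/360)×45.4 = 26.1833%
Post-stratifying to population shares instead:
  0.42×11.5 + 0.08×31.6 + 0.36×10 + 0.14×45.4 = 17.314%
Difference = 17.314 − 26.1833 = -8.8693 pp.

-8.9 percentage points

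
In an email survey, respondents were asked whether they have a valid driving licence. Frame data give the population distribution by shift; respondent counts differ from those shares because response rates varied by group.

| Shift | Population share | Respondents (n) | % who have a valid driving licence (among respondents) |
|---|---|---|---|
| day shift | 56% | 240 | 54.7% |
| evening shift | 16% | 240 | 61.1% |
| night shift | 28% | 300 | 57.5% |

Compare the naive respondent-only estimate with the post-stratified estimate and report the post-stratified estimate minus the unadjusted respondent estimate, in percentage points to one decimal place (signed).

-1.2 percentage points

Unadjusted (pooled respondent) estimate weights by respondent counts:
  (240/780)×54.7 + (240/780)×61.1 + (300/780)×57.5 = 57.7462%
Reweighting by population shift shares:
  0.56×54.7 + 0.16×61.1 + 0.28×57.5 = 56.508%
Difference = 56.508 − 57.7462 = -1.2382 pp.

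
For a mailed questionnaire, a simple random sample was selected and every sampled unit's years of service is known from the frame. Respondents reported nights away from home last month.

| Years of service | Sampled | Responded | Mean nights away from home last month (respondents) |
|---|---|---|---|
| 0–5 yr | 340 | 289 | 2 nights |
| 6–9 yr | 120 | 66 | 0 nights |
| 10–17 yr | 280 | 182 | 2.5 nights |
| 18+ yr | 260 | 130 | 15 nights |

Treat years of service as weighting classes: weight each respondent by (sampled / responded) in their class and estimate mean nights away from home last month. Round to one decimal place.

5.3

Response rates by class: 0–5 yr 289/340 = 85%, 6–9 yr 66/120 = 55%, 10–17 yr 182/280 = 65%, 18+ yr 130/260 = 50%.
Weighting each respondent by the inverse class response rate inflates each class back to its sampled size, so the class weight is n_sampled:
  0–5 yr: 340 × 2 = 680
  6–9 yr: 120 × 0 = 0
  10–17 yr: 280 × 2.5 = 700
  18+ yr: 260 × 15 = 3900
Adjusted estimate = 5280 / 1,000 = 5.28 → 5.3.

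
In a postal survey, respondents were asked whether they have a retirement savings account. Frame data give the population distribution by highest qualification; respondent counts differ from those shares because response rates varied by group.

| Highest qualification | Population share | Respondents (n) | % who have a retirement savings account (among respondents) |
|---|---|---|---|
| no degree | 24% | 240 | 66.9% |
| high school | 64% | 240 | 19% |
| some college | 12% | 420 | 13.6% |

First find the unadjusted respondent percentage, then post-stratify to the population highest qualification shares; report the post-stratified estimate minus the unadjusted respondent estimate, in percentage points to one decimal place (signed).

+0.6 percentage points

Unadjusted (pooled respondent) estimate weights by respondent counts:
  (240/900)×66.9 + (240/900)×19 + (420/900)×13.6 = 29.2533%
Post-stratifying to population shares instead:
  0.24×66.9 + 0.64×19 + 0.12×13.6 = 29.848%
Difference = 29.848 − 29.2533 = 0.5947 pp.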